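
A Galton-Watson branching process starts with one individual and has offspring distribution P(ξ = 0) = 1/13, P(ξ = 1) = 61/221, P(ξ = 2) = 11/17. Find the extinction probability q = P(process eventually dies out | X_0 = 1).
q = 17/143

The pgf is f(s) = 1/13 + 61/221·s + 11/17·s². The extinction probability q is the smallest fixed point of f in [0, 1]. Setting s = f(s):
  11/17·s² + (61/221 − 1)·s + 1/13 = 0
  11/17·s² − (1/13 + 11/17)·s + 1/13 = 0
which factors as (s − 1)·(11/17·s − 1/13) = 0, giving roots s = 1 and s = (1/13)/(11/17) = 17/143.
Mean offspring μ = 61/221 + 2·11/17 = 347/221 > 1 (supercritical), so q < 1. The extinction probability is the smaller root: q = (1/13)/(11/17) = 17/143.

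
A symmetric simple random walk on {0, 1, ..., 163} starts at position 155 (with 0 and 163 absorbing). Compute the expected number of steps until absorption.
E[τ | X_0 = 155] = 1240

Let v_k = E[τ | X_0 = k]. Boundary: v_0 = v_163 = 0. Recurrence: v_k = 1 + (v_{k-1} + v_{k+1})/2 for 1 ≤ k ≤ 162. The particular solution to v_k − (v_{k-1} + v_{k+1})/2 = 1 is v_k = −k^2. Adding homogeneous solution A + B k and matching boundaries gives v_k = k (163 − k). Substituting k = 155: v_155 = 155 · 8 = 1240.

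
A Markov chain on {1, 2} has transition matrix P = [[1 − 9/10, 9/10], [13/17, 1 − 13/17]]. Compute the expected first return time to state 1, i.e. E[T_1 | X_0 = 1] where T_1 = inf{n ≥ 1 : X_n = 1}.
E[T_1 | X_0 = 1] = 1/π_1 = 283/130

For an irreducible recurrent Markov chain with stationary distribution π, E[T_i | X_0 = i] = 1/π_i (Kac's formula). Here π_1 = (13/17)/(9/10 + 13/17) = (13/17)/(283/170) = 130/283, so E[T_1 | X_0 = 1] = 1/π_1 = (9/10 + 13/17)/(13/17) = (283/170)/(13/17) = 283/130.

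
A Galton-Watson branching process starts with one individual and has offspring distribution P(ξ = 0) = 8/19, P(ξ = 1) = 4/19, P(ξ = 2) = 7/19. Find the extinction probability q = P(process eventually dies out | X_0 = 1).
q = 1

Mean offspring μ = 0·8/19 + 1·4/19 + 2·7/19 = 18/19 ≤ 1. For μ ≤ 1 with offspring not concentrated at 1, the Galton-Watson process goes extinct almost surely, so q = 1.
(Algebraic check: The pgf is f(s) = 8/19 + 4/19·s + 7/19·s². The extinction probability q is the smallest fixed point of f in [0, 1]. Setting s = f(s):
  7/19·s² + (4/19 − 1)·s + 8/19 = 0
  7/19·s² − (8/19 + 7/19)·s + 8/19 = 0
which factors as (s − 1)·(7/19·s − 8/19) = 0, giving roots s = 1 and s = (8/19)/(7/19) = 8/7. Since 8/7 ≥ 1, the smallest root in [0, 1] is s = 1.)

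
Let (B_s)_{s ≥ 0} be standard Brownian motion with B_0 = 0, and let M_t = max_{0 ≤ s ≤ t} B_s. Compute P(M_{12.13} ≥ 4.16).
P(M_{12.13} ≥ 4.16) = 2·P(B_{12.13} ≥ 4.16) = 2(1 − Φ(4.16/√12.13)) ≈ 0.2323

By the reflection principle for Brownian motion, P(M_t ≥ a) = 2 · P(B_t ≥ a) for a ≥ 0. Since B_t ~ N(0, t), P(B_t ≥ 4.16) = 1 − Φ(4.16/√t) = 1 − Φ(4.16/√12.13) = 1 − Φ(1.1944). So
  P(M_{12.13} ≥ 4.16) = 2(1 − Φ(1.1944)) ≈ 0.2323.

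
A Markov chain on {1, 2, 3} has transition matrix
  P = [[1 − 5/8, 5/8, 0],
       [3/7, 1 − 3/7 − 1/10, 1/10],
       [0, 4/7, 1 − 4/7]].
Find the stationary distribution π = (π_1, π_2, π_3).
π = (192/521, 280/521, 49/521)

This is a birth-death chain on three states, which satisfies detailed balance: π_1 · P_{12} = π_2 · P_{21} and π_2 · P_{23} = π_3 · P_{32}.
From π_1 · 5/8 = π_2 · 3/7: π_2/π_1 = (5/8)/(3/7) = 35/24.
From π_2 · 1/10 = π_3 · 4/7: π_3/π_2 = (1/10)/(4/7) = 7/40.
Take π_1 proportional to 1; then unnormalized π = (1, 35/24, 49/192). Normalize by dividing by the sum 521/192:
  π = (192/521, 280/521, 49/521).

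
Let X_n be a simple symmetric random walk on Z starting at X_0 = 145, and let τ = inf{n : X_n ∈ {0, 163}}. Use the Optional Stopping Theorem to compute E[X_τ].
E[X_τ] = 145

X_n is a martingale and τ is a bounded-mean stopping time (indeed τ is finite a.s. with bounded expectation since the walk is in a bounded region). By the OST, E[X_τ] = E[X_0] = 145. Equivalently: E[X_τ] = 163 · P(hit 163 first) + 0 · P(hit 0 first) = 163 · (145/163) = 145.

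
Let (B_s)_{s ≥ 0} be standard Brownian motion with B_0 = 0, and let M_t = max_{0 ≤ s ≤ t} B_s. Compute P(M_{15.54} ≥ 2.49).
P(M_{15.54} ≥ 2.49) = 2·P(B_{15.54} ≥ 2.49) = 2(1 − Φ(2.49/√15.54)) ≈ 0.5276

By the reflection principle for Brownian motion, P(M_t ≥ a) = 2 · P(B_t ≥ a) for a ≥ 0. Since B_t ~ N(0, t), P(B_t ≥ 2.49) = 1 − Φ(2.49/√t) = 1 − Φ(2.49/√15.54) = 1 − Φ(0.6316). So
  P(M_{15.54} ≥ 2.49) = 2(1 − Φ(0.6316)) ≈ 0.5276.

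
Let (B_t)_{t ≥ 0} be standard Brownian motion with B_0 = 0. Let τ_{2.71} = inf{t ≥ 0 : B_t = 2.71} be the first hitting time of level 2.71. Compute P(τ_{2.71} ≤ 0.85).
P(τ_{2.71} ≤ 0.85) = 2(1 − Φ(2.71/√0.85)) = 2(1 − Φ(2.9394)) ≈ 0.0033

By the reflection principle for standard BM, P(τ_b ≤ t) = 2 · P(B_t ≥ b). Since B_t ~ N(0, t), P(B_t ≥ 2.71) = 1 − Φ(2.71/√t) = 1 − Φ(2.71/√0.85) = 1 − Φ(2.9394) ≈ 0.00164. Doubling: P(τ_{2.71} ≤ 0.85) ≈ 2 · 0.00164 = 0.00328 ≈ 0.0033.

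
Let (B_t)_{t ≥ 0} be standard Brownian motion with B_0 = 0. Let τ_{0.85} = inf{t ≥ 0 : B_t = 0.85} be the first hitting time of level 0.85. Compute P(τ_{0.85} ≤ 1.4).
P(τ_{0.85} ≤ 1.4) = 2(1 − Φ(0.85/√1.4)) = 2(1 − Φ(0.7184)) ≈ 0.4725

By the reflection principle for standard BM, P(τ_b ≤ t) = 2 · P(B_t ≥ b). Since B_t ~ N(0, t), P(B_t ≥ 0.85) = 1 − Φ(0.85/√t) = 1 − Φ(0.85/√1.4) = 1 − Φ(0.7184) ≈ 0.23626. Doubling: P(τ_{0.85} ≤ 1.4) ≈ 2 · 0.23626 = 0.47252 ≈ 0.4725.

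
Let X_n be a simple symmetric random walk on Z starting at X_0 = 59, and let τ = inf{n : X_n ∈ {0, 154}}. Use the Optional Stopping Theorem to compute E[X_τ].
E[X_τ] = 59

X_n is a martingale and τ is a bounded-mean stopping time (indeed τ is finite a.s. with bounded expectation since the walk is in a bounded region). By the OST, E[X_τ] = E[X_0] = 59. Equivalently: E[X_τ] = 154 · P(hit 154 first) + 0 · P(hit 0 first) = 154 · (59/154) = 59.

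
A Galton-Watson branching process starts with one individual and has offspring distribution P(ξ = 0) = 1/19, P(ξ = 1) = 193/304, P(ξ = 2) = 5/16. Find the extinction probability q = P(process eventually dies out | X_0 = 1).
q = 16/95

The pgf is f(s) = 1/19 + 193/304·s + 5/16·s². The extinction probability q is the smallest fixed point of f in [0, 1]. Setting s = f(s):
  5/16·s² + (193/304 − 1)·s + 1/19 = 0
  5/16·s² − (1/19 + 5/16)·s + 1/19 = 0
which factors as (s − 1)·(5/16·s − 1/19) = 0, giving roots s = 1 and s = (1/19)/(5/16) = 16/95.
Mean offspring μ = 193/304 + 2·5/16 = 383/304 > 1 (supercritical), so q < 1. The extinction probability is the smaller root: q = (1/19)/(5/16) = 16/95.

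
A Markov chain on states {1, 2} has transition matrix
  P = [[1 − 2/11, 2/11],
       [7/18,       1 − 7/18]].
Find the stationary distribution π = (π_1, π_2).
π_1 = 77/113, π_2 = 36/113

Solve πP = π with π_1 + π_2 = 1. From πP = π: π_1 · (1 − 2/11) + π_2 · 7/18 = π_1 ⇒ π_2 · 7/18 = π_1 · 2/11 ⇒ π_2/π_1 = (2/11)/(7/18) = 36/77. Together with π_1 + π_2 = 1:
  π_1 = (7/18)/(2/11 + 7/18) = (7/18)/(113/198) = 77/113,
  π_2 = (2/11)/(2/11 + 7/18) = (2/11)/(113/198) = 36/113.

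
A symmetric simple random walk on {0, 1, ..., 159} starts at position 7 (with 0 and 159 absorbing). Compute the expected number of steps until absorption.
E[τ | X_0 = 7] = 1064

Let v_k = E[τ | X_0 = k]. Boundary: v_0 = v_159 = 0. Recurrence: v_k = 1 + (v_{k-1} + v_{k+1})/2 for 1 ≤ k ≤ 158. The particular solution to v_k − (v_{k-1} + v_{k+1})/2 = 1 is v_k = −k^2. Adding homogeneous solution A + B k and matching boundaries gives v_k = k (159 − k). Substituting k = 7: v_7 = 7 · 152 = 1064.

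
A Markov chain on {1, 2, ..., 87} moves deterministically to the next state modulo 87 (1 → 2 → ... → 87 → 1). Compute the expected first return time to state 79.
E[T_79 | X_0 = 79] = 87

The chain cycles deterministically, so starting at state 79 it returns in exactly 87 steps. Equivalently, the stationary distribution is uniform π_j = 1/87 for every state j, so by Kac's formula E[T_79] = 1/π_79 = 87.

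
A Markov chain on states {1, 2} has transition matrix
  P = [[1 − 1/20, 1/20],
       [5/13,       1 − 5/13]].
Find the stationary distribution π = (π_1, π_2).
π_1 = 100/113, π_2 = 13/113

Solve πP = π with π_1 + π_2 = 1. From πP = π: π_1 · (1 − 1/20) + π_2 · 5/13 = π_1 ⇒ π_2 · 5/13 = π_1 · 1/20 ⇒ π_2/π_1 = (1/20)/(5/13) = 13/100. Together with π_1 + π_2 = 1:
  π_1 = (5/13)/(1/20 + 5/13) = (5/13)/(113/260) = 100/113,
  π_2 = (1/20)/(1/20 + 5/13) = (1/20)/(113/260) = 13/113.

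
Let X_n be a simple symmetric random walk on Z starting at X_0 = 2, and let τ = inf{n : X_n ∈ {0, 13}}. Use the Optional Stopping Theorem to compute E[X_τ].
E[X_τ] = 2

X_n is a martingale and τ is a bounded-mean stopping time (indeed τ is finite a.s. with bounded expectation since the walk is in a bounded region). By the OST, E[X_τ] = E[X_0] = 2. Equivalently: E[X_τ] = 13 · P(hit 13 first) + 0 · P(hit 0 first) = 13 · (2/13) = 2.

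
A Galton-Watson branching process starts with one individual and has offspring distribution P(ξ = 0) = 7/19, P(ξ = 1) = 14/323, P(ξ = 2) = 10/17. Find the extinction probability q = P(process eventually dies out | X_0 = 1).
q = 119/190

The pgf is f(s) = 7/19 + 14/323·s + 10/17·s². The extinction probability q is the smallest fixed point of f in [0, 1]. Setting s = f(s):
  10/17·s² + (14/323 − 1)·s + 7/19 = 0
  10/17·s² − (7/19 + 10/17)·s + 7/19 = 0
which factors as (s − 1)·(10/17·s − 7/19) = 0, giving roots s = 1 and s = (7/19)/(10/17) = 119/190.
Mean offspring μ = 14/323 + 2·10/17 = 394/323 > 1 (supercritical), so q < 1. The extinction probability is the smaller root: q = (7/19)/(10/17) = 119/190.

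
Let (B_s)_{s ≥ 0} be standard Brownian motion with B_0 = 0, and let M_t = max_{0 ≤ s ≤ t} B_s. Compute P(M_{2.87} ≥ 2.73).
P(M_{2.87} ≥ 2.73) = 2·P(B_{2.87} ≥ 2.73) = 2(1 − Φ(2.73/√2.87)) ≈ 0.1071

By the reflection principle for Brownian motion, P(M_t ≥ a) = 2 · P(B_t ≥ a) for a ≥ 0. Since B_t ~ N(0, t), P(B_t ≥ 2.73) = 1 − Φ(2.73/√t) = 1 − Φ(2.73/√2.87) = 1 − Φ(1.6115). So
  P(M_{2.87} ≥ 2.73) = 2(1 − Φ(1.6115)) ≈ 0.1071.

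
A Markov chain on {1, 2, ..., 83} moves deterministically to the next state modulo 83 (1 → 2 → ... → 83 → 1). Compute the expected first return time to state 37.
E[T_37 | X_0 = 37] = 83

The chain cycles deterministically, so starting at state 37 it returns in exactly 83 steps. Equivalently, the stationary distribution is uniform π_j = 1/83 for every state j, so by Kac's formula E[T_37] = 1/π_37 = 83.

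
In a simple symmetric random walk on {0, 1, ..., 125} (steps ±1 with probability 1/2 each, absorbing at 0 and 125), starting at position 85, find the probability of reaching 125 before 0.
P(hit 125 before 0) = 85/125 = 17/25

Let u_k = P(hit 125 before 0 | start at k). Then u_0 = 0, u_125 = 1, and u_k = u_{k-1}/2 + u_{k+1}/2 for 1 ≤ k ≤ 124. This harmonic recurrence is solved by u_k = k/125, giving u_85 = 85/125 = 17/25.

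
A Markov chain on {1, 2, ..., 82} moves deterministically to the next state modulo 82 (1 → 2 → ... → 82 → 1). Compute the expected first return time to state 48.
E[T_48 | X_0 = 48] = 82

The chain cycles deterministically, so starting at state 48 it returns in exactly 82 steps. Equivalently, the stationary distribution is uniform π_j = 1/82 for every state j, so by Kac's formula E[T_48] = 1/π_48 = 82.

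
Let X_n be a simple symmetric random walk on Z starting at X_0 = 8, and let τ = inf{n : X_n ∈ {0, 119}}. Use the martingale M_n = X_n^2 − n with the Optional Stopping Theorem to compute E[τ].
E[τ] = 888

M_n = X_n^2 − n is a martingale (since E[X_{n+1}^2 | F_n] = X_n^2 + 1). By OST (τ has finite mean in a bounded region), E[M_τ] = E[M_0] = X_0^2 − 0 = 8^2 = 64. Also E[M_τ] = E[X_τ^2] − E[τ]. The walk exits at 0 or 119, with P(hit 119 first) = 8/119, so E[X_τ^2] = 119^2 · 8/119 + 0 = 952. Thus E[τ] = E[X_τ^2] − E[M_τ] = 952 − 64 = 888 = 8(119 − 8) = 888.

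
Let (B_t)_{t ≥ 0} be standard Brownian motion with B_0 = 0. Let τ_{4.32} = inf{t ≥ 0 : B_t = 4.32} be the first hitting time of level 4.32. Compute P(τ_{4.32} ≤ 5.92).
P(τ_{4.32} ≤ 5.92) = 2(1 − Φ(4.32/√5.92)) = 2(1 − Φ(1.7755)) ≈ 0.0758

By the reflection principle for standard BM, P(τ_b ≤ t) = 2 · P(B_t ≥ b). Since B_t ~ N(0, t), P(B_t ≥ 4.32) = 1 − Φ(4.32/√t) = 1 − Φ(4.32/√5.92) = 1 − Φ(1.7755) ≈ 0.03791. Doubling: P(τ_{4.32} ≤ 5.92) ≈ 2 · 0.03791 = 0.07582 ≈ 0.0758.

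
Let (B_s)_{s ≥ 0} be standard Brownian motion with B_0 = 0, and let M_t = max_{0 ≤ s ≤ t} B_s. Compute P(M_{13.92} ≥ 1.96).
P(M_{13.92} ≥ 1.96) = 2·P(B_{13.92} ≥ 1.96) = 2(1 − Φ(1.96/√13.92)) ≈ 0.5994

By the reflection principle for Brownian motion, P(M_t ≥ a) = 2 · P(B_t ≥ a) for a ≥ 0. Since B_t ~ N(0, t), P(B_t ≥ 1.96) = 1 − Φ(1.96/√t) = 1 − Φ(1.96/√13.92) = 1 − Φ(0.5253). So
  P(M_{13.92} ≥ 1.96) = 2(1 − Φ(0.5253)) ≈ 0.5994.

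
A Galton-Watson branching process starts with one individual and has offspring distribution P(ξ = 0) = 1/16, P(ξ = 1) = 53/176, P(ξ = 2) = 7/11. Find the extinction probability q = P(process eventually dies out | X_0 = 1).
q = 11/112

The pgf is f(s) = 1/16 + 53/176·s + 7/11·s². The extinction probability q is the smallest fixed point of f in [0, 1]. Setting s = f(s):
  7/11·s² + (53/176 − 1)·s + 1/16 = 0
  7/11·s² − (1/16 + 7/11)·s + 1/16 = 0
which factors as (s − 1)·(7/11·s − 1/16) = 0, giving roots s = 1 and s = (1/16)/(7/11) = 11/112.
Mean offspring μ = 53/176 + 2·7/11 = 277/176 > 1 (supercritical), so q < 1. The extinction probability is the smaller root: q = (1/16)/(7/11) = 11/112.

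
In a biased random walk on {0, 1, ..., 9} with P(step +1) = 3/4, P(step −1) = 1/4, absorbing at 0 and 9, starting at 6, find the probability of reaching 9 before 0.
P(hit 9 before 0) = (1 − (1/3)^6) / (1 − (1/3)^9) = 756/757

Let u_k denote P(reach 9 before 0 | start at k). Boundary: u_0 = 0, u_9 = 1. Recurrence: u_k = 3/4·u_{k+1} + 1/4·u_{k-1} for 1 ≤ k ≤ 8. Try u_k = A + B·r^k with r = q/p = (1/4)/(3/4) = 1/3. Substitution satisfies the recurrence; boundary conditions give:
  u_k = (1 − r^k) / (1 − r^N) = (1 − (1/3)^6) / (1 − (1/3)^9) = 756/757.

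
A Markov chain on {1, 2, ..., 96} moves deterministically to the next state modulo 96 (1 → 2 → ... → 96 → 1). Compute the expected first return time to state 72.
E[T_72 | X_0 = 72] = 96

The chain cycles deterministically, so starting at state 72 it returns in exactly 96 steps. Equivalently, the stationary distribution is uniform π_j = 1/96 for every state j, so by Kac's formula E[T_72] = 1/π_72 = 96.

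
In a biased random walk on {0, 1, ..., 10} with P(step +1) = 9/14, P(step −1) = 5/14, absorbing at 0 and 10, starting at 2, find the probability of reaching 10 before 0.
P(hit 10 before 0) = (1 − (5/9)^2) / (1 − (5/9)^10) = 43046721/62089621

Let u_k denote P(reach 10 before 0 | start at k). Boundary: u_0 = 0, u_10 = 1. Recurrence: u_k = 9/14·u_{k+1} + 5/14·u_{k-1} for 1 ≤ k ≤ 9. Try u_k = A + B·r^k with r = q/p = (5/14)/(9/14) = 5/9. Substitution satisfies the recurrence; boundary conditions give:
  u_k = (1 − r^k) / (1 − r^N) = (1 − (5/9)^2) / (1 − (5/9)^10) = 43046721/62089621.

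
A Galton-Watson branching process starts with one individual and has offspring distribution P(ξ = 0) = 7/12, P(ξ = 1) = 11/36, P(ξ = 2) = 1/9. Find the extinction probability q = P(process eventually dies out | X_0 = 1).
q = 1

Mean offspring μ = 0·7/12 + 1·11/36 + 2·1/9 = 19/36 ≤ 1. For μ ≤ 1 with offspring not concentrated at 1, the Galton-Watson process goes extinct almost surely, so q = 1.
(Algebraic check: The pgf is f(s) = 7/12 + 11/36·s + 1/9·s². The extinction probability q is the smallest fixed point of f in [0, 1]. Setting s = f(s):
  1/9·s² + (11/36 − 1)·s + 7/12 = 0
  1/9·s² − (7/12 + 1/9)·s + 7/12 = 0
which factors as (s − 1)·(1/9·s − 7/12) = 0, giving roots s = 1 and s = (7/12)/(1/9) = 21/4. Since 21/4 ≥ 1, the smallest root in [0, 1] is s = 1.)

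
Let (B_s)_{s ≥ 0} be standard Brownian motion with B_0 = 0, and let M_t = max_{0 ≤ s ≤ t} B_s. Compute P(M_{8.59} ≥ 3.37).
P(M_{8.59} ≥ 3.37) = 2·P(B_{8.59} ≥ 3.37) = 2(1 − Φ(3.37/√8.59)) ≈ 0.2502

By the reflection principle for Brownian motion, P(M_t ≥ a) = 2 · P(B_t ≥ a) for a ≥ 0. Since B_t ~ N(0, t), P(B_t ≥ 3.37) = 1 − Φ(3.37/√t) = 1 − Φ(3.37/√8.59) = 1 − Φ(1.1498). So
  P(M_{8.59} ≥ 3.37) = 2(1 − Φ(1.1498)) ≈ 0.2502.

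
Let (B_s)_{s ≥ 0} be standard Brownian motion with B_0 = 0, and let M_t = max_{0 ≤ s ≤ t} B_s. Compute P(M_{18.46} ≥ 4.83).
P(M_{18.46} ≥ 4.83) = 2·P(B_{18.46} ≥ 4.83) = 2(1 − Φ(4.83/√18.46)) ≈ 0.2609

By the reflection principle for Brownian motion, P(M_t ≥ a) = 2 · P(B_t ≥ a) for a ≥ 0. Since B_t ~ N(0, t), P(B_t ≥ 4.83) = 1 − Φ(4.83/√t) = 1 − Φ(4.83/√18.46) = 1 − Φ(1.1242). So
  P(M_{18.46} ≥ 4.83) = 2(1 − Φ(1.1242)) ≈ 0.2609.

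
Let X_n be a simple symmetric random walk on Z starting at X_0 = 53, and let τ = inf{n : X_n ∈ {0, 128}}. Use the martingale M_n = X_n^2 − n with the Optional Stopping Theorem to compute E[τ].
E[τ] = 3975

M_n = X_n^2 − n is a martingale (since E[X_{n+1}^2 | F_n] = X_n^2 + 1). By OST (τ has finite mean in a bounded region), E[M_τ] = E[M_0] = X_0^2 − 0 = 53^2 = 2809. Also E[M_τ] = E[X_τ^2] − E[τ]. The walk exits at 0 or 128, with P(hit 128 first) = 53/128, so E[X_τ^2] = 128^2 · 53/128 + 0 = 6784. Thus E[τ] = E[X_τ^2] − E[M_τ] = 6784 − 2809 = 3975 = 53(128 − 53) = 3975.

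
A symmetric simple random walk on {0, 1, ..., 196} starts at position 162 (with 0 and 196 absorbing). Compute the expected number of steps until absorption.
E[τ | X_0 = 162] = 5508

Let v_k = E[τ | X_0 = k]. Boundary: v_0 = v_196 = 0. Recurrence: v_k = 1 + (v_{k-1} + v_{k+1})/2 for 1 ≤ k ≤ 195. The particular solution to v_k − (v_{k-1} + v_{k+1})/2 = 1 is v_k = −k^2. Adding homogeneous solution A + B k and matching boundaries gives v_k = k (196 − k). Substituting k = 162: v_162 = 162 · 34 = 5508.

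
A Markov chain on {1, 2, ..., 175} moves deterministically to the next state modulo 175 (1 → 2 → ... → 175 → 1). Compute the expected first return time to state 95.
E[T_95 | X_0 = 95] = 175

The chain cycles deterministically, so starting at state 95 it returns in exactly 175 steps. Equivalently, the stationary distribution is uniform π_j = 1/175 for every state j, so by Kac's formula E[T_95] = 1/π_95 = 175.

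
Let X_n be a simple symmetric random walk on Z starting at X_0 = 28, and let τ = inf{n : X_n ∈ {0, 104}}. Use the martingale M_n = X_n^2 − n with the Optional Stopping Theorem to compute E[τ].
E[τ] = 2128

M_n = X_n^2 − n is a martingale (since E[X_{n+1}^2 | F_n] = X_n^2 + 1). By OST (τ has finite mean in a bounded region), E[M_τ] = E[M_0] = X_0^2 − 0 = 28^2 = 784. Also E[M_τ] = E[X_τ^2] − E[τ]. The walk exits at 0 or 104, with P(hit 104 first) = 28/104, so E[X_τ^2] = 104^2 · 28/104 + 0 = 2912. Thus E[τ] = E[X_τ^2] − E[M_τ] = 2912 − 784 = 2128 = 28(104 − 28) = 2128.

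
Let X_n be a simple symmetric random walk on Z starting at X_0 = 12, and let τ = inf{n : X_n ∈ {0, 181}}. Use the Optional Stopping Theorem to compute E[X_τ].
E[X_τ] = 12

X_n is a martingale and τ is a bounded-mean stopping time (indeed τ is finite a.s. with bounded expectation since the walk is in a bounded region). By the OST, E[X_τ] = E[X_0] = 12. Equivalently: E[X_τ] = 181 · P(hit 181 first) + 0 · P(hit 0 first) = 181 · (12/181) = 12.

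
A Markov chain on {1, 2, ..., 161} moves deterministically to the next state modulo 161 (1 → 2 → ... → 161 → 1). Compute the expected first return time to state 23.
E[T_23 | X_0 = 23] = 161

The chain cycles deterministically, so starting at state 23 it returns in exactly 161 steps. Equivalently, the stationary distribution is uniform π_j = 1/161 for every state j, so by Kac's formula E[T_23] = 1/π_23 = 161.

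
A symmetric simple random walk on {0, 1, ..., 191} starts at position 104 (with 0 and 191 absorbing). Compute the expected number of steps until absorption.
E[τ | X_0 = 104] = 9048

Let v_k = E[τ | X_0 = k]. Boundary: v_0 = v_191 = 0. Recurrence: v_k = 1 + (v_{k-1} + v_{k+1})/2 for 1 ≤ k ≤ 190. The particular solution to v_k − (v_{k-1} + v_{k+1})/2 = 1 is v_k = −k^2. Adding homogeneous solution A + B k and matching boundaries gives v_k = k (191 − k). Substituting k = 104: v_104 = 104 · 87 = 9048.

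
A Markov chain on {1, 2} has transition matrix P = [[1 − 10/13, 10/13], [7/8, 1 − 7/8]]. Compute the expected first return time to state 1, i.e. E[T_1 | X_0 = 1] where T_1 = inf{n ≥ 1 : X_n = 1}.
E[T_1 | X_0 = 1] = 1/π_1 = 171/91

For an irreducible recurrent Markov chain with stationary distribution π, E[T_i | X_0 = i] = 1/π_i (Kac's formula). Here π_1 = (7/8)/(10/13 + 7/8) = (7/8)/(171/104) = 91/171, so E[T_1 | X_0 = 1] = 1/π_1 = (10/13 + 7/8)/(7/8) = (171/104)/(7/8) = 171/91.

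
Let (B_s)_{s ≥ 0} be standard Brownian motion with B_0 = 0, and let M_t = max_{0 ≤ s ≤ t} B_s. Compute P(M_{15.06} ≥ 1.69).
P(M_{15.06} ≥ 1.69) = 2·P(B_{15.06} ≥ 1.69) = 2(1 − Φ(1.69/√15.06)) ≈ 0.6632

By the reflection principle for Brownian motion, P(M_t ≥ a) = 2 · P(B_t ≥ a) for a ≥ 0. Since B_t ~ N(0, t), P(B_t ≥ 1.69) = 1 − Φ(1.69/√t) = 1 − Φ(1.69/√15.06) = 1 − Φ(0.4355). So
  P(M_{15.06} ≥ 1.69) = 2(1 − Φ(0.4355)) ≈ 0.6632.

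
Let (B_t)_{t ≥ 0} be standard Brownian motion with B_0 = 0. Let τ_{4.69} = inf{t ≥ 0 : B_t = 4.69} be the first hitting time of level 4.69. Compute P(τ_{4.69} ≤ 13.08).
P(τ_{4.69} ≤ 13.08) = 2(1 − Φ(4.69/√13.08)) = 2(1 − Φ(1.2968)) ≈ 0.1947

By the reflection principle for standard BM, P(τ_b ≤ t) = 2 · P(B_t ≥ b). Since B_t ~ N(0, t), P(B_t ≥ 4.69) = 1 − Φ(4.69/√t) = 1 − Φ(4.69/√13.08) = 1 − Φ(1.2968) ≈ 0.09735. Doubling: P(τ_{4.69} ≤ 13.08) ≈ 2 · 0.09735 = 0.19470 ≈ 0.1947.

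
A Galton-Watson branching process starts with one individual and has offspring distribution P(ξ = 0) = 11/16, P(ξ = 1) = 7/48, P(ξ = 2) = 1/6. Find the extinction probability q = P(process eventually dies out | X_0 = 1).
q = 1

Mean offspring μ = 0·11/16 + 1·7/48 + 2·1/6 = 23/48 ≤ 1. For μ ≤ 1 with offspring not concentrated at 1, the Galton-Watson process goes extinct almost surely, so q = 1.
(Algebraic check: The pgf is f(s) = 11/16 + 7/48·s + 1/6·s². The extinction probability q is the smallest fixed point of f in [0, 1]. Setting s = f(s):
  1/6·s² + (7/48 − 1)·s + 11/16 = 0
  1/6·s² − (11/16 + 1/6)·s + 11/16 = 0
which factors as (s − 1)·(1/6·s − 11/16) = 0, giving roots s = 1 and s = (11/16)/(1/6) = 33/8. Since 33/8 ≥ 1, the smallest root in [0, 1] is s = 1.)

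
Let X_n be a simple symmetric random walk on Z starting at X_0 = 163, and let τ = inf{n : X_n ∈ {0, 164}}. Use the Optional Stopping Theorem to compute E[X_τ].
E[X_τ] = 163

X_n is a martingale and τ is a bounded-mean stopping time (indeed τ is finite a.s. with bounded expectation since the walk is in a bounded region). By the OST, E[X_τ] = E[X_0] = 163. Equivalently: E[X_τ] = 164 · P(hit 164 first) + 0 · P(hit 0 first) = 164 · (163/164) = 163.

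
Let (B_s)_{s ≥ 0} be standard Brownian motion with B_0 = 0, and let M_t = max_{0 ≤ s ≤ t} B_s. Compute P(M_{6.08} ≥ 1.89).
P(M_{6.08} ≥ 1.89) = 2·P(B_{6.08} ≥ 1.89) = 2(1 − Φ(1.89/√6.08)) ≈ 0.4434

By the reflection principle for Brownian motion, P(M_t ≥ a) = 2 · P(B_t ≥ a) for a ≥ 0. Since B_t ~ N(0, t), P(B_t ≥ 1.89) = 1 − Φ(1.89/√t) = 1 − Φ(1.89/√6.08) = 1 − Φ(0.7665). So
  P(M_{6.08} ≥ 1.89) = 2(1 − Φ(0.7665)) ≈ 0.4434.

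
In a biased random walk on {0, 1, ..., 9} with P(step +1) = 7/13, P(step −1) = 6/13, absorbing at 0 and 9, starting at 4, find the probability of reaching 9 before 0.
P(hit 9 before 0) = (1 − (6/7)^4) / (1 − (6/7)^9) = 18571735/30275911

Let u_k denote P(reach 9 before 0 | start at k). Boundary: u_0 = 0, u_9 = 1. Recurrence: u_k = 7/13·u_{k+1} + 6/13·u_{k-1} for 1 ≤ k ≤ 8. Try u_k = A + B·r^k with r = q/p = (6/13)/(7/13) = 6/7. Substitution satisfies the recurrence; boundary conditions give:
  u_k = (1 − r^k) / (1 − r^N) = (1 − (6/7)^4) / (1 − (6/7)^9) = 18571735/30275911.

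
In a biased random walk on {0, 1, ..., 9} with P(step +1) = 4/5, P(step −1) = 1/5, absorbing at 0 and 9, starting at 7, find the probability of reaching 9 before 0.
P(hit 9 before 0) = (1 − (1/4)^7) / (1 − (1/4)^9) = 87376/87381

Let u_k denote P(reach 9 before 0 | start at k). Boundary: u_0 = 0, u_9 = 1. Recurrence: u_k = 4/5·u_{k+1} + 1/5·u_{k-1} for 1 ≤ k ≤ 8. Try u_k = A + B·r^k with r = q/p = (1/5)/(4/5) = 1/4. Substitution satisfies the recurrence; boundary conditions give:
  u_k = (1 − r^k) / (1 − r^N) = (1 − (1/4)^7) / (1 − (1/4)^9) = 87376/87381.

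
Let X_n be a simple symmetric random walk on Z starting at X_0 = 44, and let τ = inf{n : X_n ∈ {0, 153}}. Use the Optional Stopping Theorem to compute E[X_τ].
E[X_τ] = 44

X_n is a martingale and τ is a bounded-mean stopping time (indeed τ is finite a.s. with bounded expectation since the walk is in a bounded region). By the OST, E[X_τ] = E[X_0] = 44. Equivalently: E[X_τ] = 153 · P(hit 153 first) + 0 · P(hit 0 first) = 153 · (44/153) = 44.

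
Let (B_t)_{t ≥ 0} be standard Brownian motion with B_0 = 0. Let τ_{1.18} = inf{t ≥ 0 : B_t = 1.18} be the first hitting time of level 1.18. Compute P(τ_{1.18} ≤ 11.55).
P(τ_{1.18} ≤ 11.55) = 2(1 − Φ(1.18/√11.55)) = 2(1 − Φ(0.3472)) ≈ 0.7284

By the reflection principle for standard BM, P(τ_b ≤ t) = 2 · P(B_t ≥ b). Since B_t ~ N(0, t), P(B_t ≥ 1.18) = 1 − Φ(1.18/√t) = 1 − Φ(1.18/√11.55) = 1 − Φ(0.3472) ≈ 0.36422. Doubling: P(τ_{1.18} ≤ 11.55) ≈ 2 · 0.36422 = 0.72844 ≈ 0.7284.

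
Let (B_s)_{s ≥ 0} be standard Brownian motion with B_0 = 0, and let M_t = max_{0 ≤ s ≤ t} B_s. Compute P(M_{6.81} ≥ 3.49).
P(M_{6.81} ≥ 3.49) = 2·P(B_{6.81} ≥ 3.49) = 2(1 − Φ(3.49/√6.81)) ≈ 0.1811

By the reflection principle for Brownian motion, P(M_t ≥ a) = 2 · P(B_t ≥ a) for a ≥ 0. Since B_t ~ N(0, t), P(B_t ≥ 3.49) = 1 − Φ(3.49/√t) = 1 − Φ(3.49/√6.81) = 1 − Φ(1.3374). So
  P(M_{6.81} ≥ 3.49) = 2(1 − Φ(1.3374)) ≈ 0.1811.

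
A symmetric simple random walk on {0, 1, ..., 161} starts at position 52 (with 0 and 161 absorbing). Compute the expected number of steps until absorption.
E[τ | X_0 = 52] = 5668

Let v_k = E[τ | X_0 = k]. Boundary: v_0 = v_161 = 0. Recurrence: v_k = 1 + (v_{k-1} + v_{k+1})/2 for 1 ≤ k ≤ 160. The particular solution to v_k − (v_{k-1} + v_{k+1})/2 = 1 is v_k = −k^2. Adding homogeneous solution A + B k and matching boundaries gives v_k = k (161 − k). Substituting k = 52: v_52 = 52 · 109 = 5668.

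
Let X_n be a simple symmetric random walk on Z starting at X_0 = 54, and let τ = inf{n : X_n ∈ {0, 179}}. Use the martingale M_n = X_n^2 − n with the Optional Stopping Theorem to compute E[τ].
E[τ] = 6750

M_n = X_n^2 − n is a martingale (since E[X_{n+1}^2 | F_n] = X_n^2 + 1). By OST (τ has finite mean in a bounded region), E[M_τ] = E[M_0] = X_0^2 − 0 = 54^2 = 2916. Also E[M_τ] = E[X_τ^2] − E[τ]. The walk exits at 0 or 179, with P(hit 179 first) = 54/179, so E[X_τ^2] = 179^2 · 54/179 + 0 = 9666. Thus E[τ] = E[X_τ^2] − E[M_τ] = 9666 − 2916 = 6750 = 54(179 − 54) = 6750.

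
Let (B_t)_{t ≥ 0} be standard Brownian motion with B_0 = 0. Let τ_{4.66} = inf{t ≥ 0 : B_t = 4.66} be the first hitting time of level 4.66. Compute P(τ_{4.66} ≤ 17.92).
P(τ_{4.66} ≤ 17.92) = 2(1 − Φ(4.66/√17.92)) = 2(1 − Φ(1.1008)) ≈ 0.2710

By the reflection principle for standard BM, P(τ_b ≤ t) = 2 · P(B_t ≥ b). Since B_t ~ N(0, t), P(B_t ≥ 4.66) = 1 − Φ(4.66/√t) = 1 − Φ(4.66/√17.92) = 1 − Φ(1.1008) ≈ 0.13549. Doubling: P(τ_{4.66} ≤ 17.92) ≈ 2 · 0.13549 = 0.27098 ≈ 0.2710.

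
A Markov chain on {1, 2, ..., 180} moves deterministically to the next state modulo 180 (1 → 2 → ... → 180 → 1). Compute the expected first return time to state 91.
E[T_91 | X_0 = 91] = 180

The chain cycles deterministically, so starting at state 91 it returns in exactly 180 steps. Equivalently, the stationary distribution is uniform π_j = 1/180 for every state j, so by Kac's formula E[T_91] = 1/π_91 = 180.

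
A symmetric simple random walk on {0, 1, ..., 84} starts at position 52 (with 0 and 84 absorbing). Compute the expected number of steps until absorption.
E[τ | X_0 = 52] = 1664

Let v_k = E[τ | X_0 = k]. Boundary: v_0 = v_84 = 0. Recurrence: v_k = 1 + (v_{k-1} + v_{k+1})/2 for 1 ≤ k ≤ 83. The particular solution to v_k − (v_{k-1} + v_{k+1})/2 = 1 is v_k = −k^2. Adding homogeneous solution A + B k and matching boundaries gives v_k = k (84 − k). Substituting k = 52: v_52 = 52 · 32 = 1664.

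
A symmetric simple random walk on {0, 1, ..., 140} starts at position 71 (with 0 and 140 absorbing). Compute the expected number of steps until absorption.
E[τ | X_0 = 71] = 4899

Let v_k = E[τ | X_0 = k]. Boundary: v_0 = v_140 = 0. Recurrence: v_k = 1 + (v_{k-1} + v_{k+1})/2 for 1 ≤ k ≤ 139. The particular solution to v_k − (v_{k-1} + v_{k+1})/2 = 1 is v_k = −k^2. Adding homogeneous solution A + B k and matching boundaries gives v_k = k (140 − k). Substituting k = 71: v_71 = 71 · 69 = 4899.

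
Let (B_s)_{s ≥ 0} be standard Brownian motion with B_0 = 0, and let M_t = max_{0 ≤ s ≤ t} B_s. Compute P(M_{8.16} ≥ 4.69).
P(M_{8.16} ≥ 4.69) = 2·P(B_{8.16} ≥ 4.69) = 2(1 − Φ(4.69/√8.16)) ≈ 0.1006

By the reflection principle for Brownian motion, P(M_t ≥ a) = 2 · P(B_t ≥ a) for a ≥ 0. Since B_t ~ N(0, t), P(B_t ≥ 4.69) = 1 − Φ(4.69/√t) = 1 − Φ(4.69/√8.16) = 1 − Φ(1.6418). So
  P(M_{8.16} ≥ 4.69) = 2(1 − Φ(1.6418)) ≈ 0.1006.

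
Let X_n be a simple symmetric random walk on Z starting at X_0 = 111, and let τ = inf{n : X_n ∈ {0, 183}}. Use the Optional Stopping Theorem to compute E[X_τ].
E[X_τ] = 111

X_n is a martingale and τ is a bounded-mean stopping time (indeed τ is finite a.s. with bounded expectation since the walk is in a bounded region). By the OST, E[X_τ] = E[X_0] = 111. Equivalently: E[X_τ] = 183 · P(hit 183 first) + 0 · P(hit 0 first) = 183 · (111/183) = 111.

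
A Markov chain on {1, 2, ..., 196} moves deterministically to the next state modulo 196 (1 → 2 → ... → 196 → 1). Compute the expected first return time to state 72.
E[T_72 | X_0 = 72] = 196

The chain cycles deterministically, so starting at state 72 it returns in exactly 196 steps. Equivalently, the stationary distribution is uniform π_j = 1/196 for every state j, so by Kac's formula E[T_72] = 1/π_72 = 196.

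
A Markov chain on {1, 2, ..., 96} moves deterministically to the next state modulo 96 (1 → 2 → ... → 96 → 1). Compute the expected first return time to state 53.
E[T_53 | X_0 = 53] = 96

The chain cycles deterministically, so starting at state 53 it returns in exactly 96 steps. Equivalently, the stationary distribution is uniform π_j = 1/96 for every state j, so by Kac's formula E[T_53] = 1/π_53 = 96.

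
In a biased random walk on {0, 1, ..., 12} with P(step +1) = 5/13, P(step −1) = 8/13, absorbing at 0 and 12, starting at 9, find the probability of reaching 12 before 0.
P(hit 12 before 0) = (1 − (8/5)^9) / (1 − (8/5)^12) = 42721125/176938853

Let u_k denote P(reach 12 before 0 | start at k). Boundary: u_0 = 0, u_12 = 1. Recurrence: u_k = 5/13·u_{k+1} + 8/13·u_{k-1} for 1 ≤ k ≤ 11. Try u_k = A + B·r^k with r = q/p = (8/13)/(5/13) = 8/5. Substitution satisfies the recurrence; boundary conditions give:
  u_k = (1 − r^k) / (1 − r^N) = (1 − (8/5)^9) / (1 − (8/5)^12) = 42721125/176938853.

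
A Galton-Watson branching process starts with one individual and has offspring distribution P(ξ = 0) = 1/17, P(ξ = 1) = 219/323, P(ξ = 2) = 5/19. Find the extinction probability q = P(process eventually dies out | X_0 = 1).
q = 19/85

The pgf is f(s) = 1/17 + 219/323·s + 5/19·s². The extinction probability q is the smallest fixed point of f in [0, 1]. Setting s = f(s):
  5/19·s² + (219/323 − 1)·s + 1/17 = 0
  5/19·s² − (1/17 + 5/19)·s + 1/17 = 0
which factors as (s − 1)·(5/19·s − 1/17) = 0, giving roots s = 1 and s = (1/17)/(5/19) = 19/85.
Mean offspring μ = 219/323 + 2·5/19 = 389/323 > 1 (supercritical), so q < 1. The extinction probability is the smaller root: q = (1/17)/(5/19) = 19/85.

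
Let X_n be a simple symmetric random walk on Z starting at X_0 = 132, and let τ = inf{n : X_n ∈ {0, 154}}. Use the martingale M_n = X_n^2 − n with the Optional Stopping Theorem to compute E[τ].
E[τ] = 2904

M_n = X_n^2 − n is a martingale (since E[X_{n+1}^2 | F_n] = X_n^2 + 1). By OST (τ has finite mean in a bounded region), E[M_τ] = E[M_0] = X_0^2 − 0 = 132^2 = 17424. Also E[M_τ] = E[X_τ^2] − E[τ]. The walk exits at 0 or 154, with P(hit 154 first) = 132/154, so E[X_τ^2] = 154^2 · 132/154 + 0 = 20328. Thus E[τ] = E[X_τ^2] − E[M_τ] = 20328 − 17424 = 2904 = 132(154 − 132) = 2904.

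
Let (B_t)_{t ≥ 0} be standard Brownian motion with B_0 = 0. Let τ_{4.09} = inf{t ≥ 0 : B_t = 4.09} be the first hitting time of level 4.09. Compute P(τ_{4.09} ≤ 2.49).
P(τ_{4.09} ≤ 2.49) = 2(1 − Φ(4.09/√2.49)) = 2(1 − Φ(2.5919)) ≈ 0.0095

By the reflection principle for standard BM, P(τ_b ≤ t) = 2 · P(B_t ≥ b). Since B_t ~ N(0, t), P(B_t ≥ 4.09) = 1 − Φ(4.09/√t) = 1 − Φ(4.09/√2.49) = 1 − Φ(2.5919) ≈ 0.00477. Doubling: P(τ_{4.09} ≤ 2.49) ≈ 2 · 0.00477 = 0.00954 ≈ 0.0095.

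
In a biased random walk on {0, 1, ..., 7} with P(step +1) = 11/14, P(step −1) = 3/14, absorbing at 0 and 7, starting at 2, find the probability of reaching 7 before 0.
P(hit 7 before 0) = (1 − (3/11)^2) / (1 − (3/11)^7) = 2254714/2435623

Let u_k denote P(reach 7 before 0 | start at k). Boundary: u_0 = 0, u_7 = 1. Recurrence: u_k = 11/14·u_{k+1} + 3/14·u_{k-1} for 1 ≤ k ≤ 6. Try u_k = A + B·r^k with r = q/p = (3/14)/(11/14) = 3/11. Substitution satisfies the recurrence; boundary conditions give:
  u_k = (1 − r^k) / (1 − r^N) = (1 − (3/11)^2) / (1 − (3/11)^7) = 2254714/2435623.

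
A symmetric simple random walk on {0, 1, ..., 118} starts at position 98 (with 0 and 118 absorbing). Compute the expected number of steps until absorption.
E[τ | X_0 = 98] = 1960

Let v_k = E[τ | X_0 = k]. Boundary: v_0 = v_118 = 0. Recurrence: v_k = 1 + (v_{k-1} + v_{k+1})/2 for 1 ≤ k ≤ 117. The particular solution to v_k − (v_{k-1} + v_{k+1})/2 = 1 is v_k = −k^2. Adding homogeneous solution A + B k and matching boundaries gives v_k = k (118 − k). Substituting k = 98: v_98 = 98 · 20 = 1960.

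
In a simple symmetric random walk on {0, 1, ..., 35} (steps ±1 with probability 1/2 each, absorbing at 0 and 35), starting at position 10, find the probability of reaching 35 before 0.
P(hit 35 before 0) = 10/35 = 2/7

Let u_k = P(hit 35 before 0 | start at k). Then u_0 = 0, u_35 = 1, and u_k = u_{k-1}/2 + u_{k+1}/2 for 1 ≤ k ≤ 34. This harmonic recurrence is solved by u_k = k/35, giving u_10 = 10/35 = 2/7.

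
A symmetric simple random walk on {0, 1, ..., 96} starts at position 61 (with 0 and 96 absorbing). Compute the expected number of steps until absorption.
E[τ | X_0 = 61] = 2135

Let v_k = E[τ | X_0 = k]. Boundary: v_0 = v_96 = 0. Recurrence: v_k = 1 + (v_{k-1} + v_{k+1})/2 for 1 ≤ k ≤ 95. The particular solution to v_k − (v_{k-1} + v_{k+1})/2 = 1 is v_k = −k^2. Adding homogeneous solution A + B k and matching boundaries gives v_k = k (96 − k). Substituting k = 61: v_61 = 61 · 35 = 2135.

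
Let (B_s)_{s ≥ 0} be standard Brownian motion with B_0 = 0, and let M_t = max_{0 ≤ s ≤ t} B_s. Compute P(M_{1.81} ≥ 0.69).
P(M_{1.81} ≥ 0.69) = 2·P(B_{1.81} ≥ 0.69) = 2(1 − Φ(0.69/√1.81)) ≈ 0.6080

By the reflection principle for Brownian motion, P(M_t ≥ a) = 2 · P(B_t ≥ a) for a ≥ 0. Since B_t ~ N(0, t), P(B_t ≥ 0.69) = 1 − Φ(0.69/√t) = 1 − Φ(0.69/√1.81) = 1 − Φ(0.5129). So
  P(M_{1.81} ≥ 0.69) = 2(1 − Φ(0.5129)) ≈ 0.6080.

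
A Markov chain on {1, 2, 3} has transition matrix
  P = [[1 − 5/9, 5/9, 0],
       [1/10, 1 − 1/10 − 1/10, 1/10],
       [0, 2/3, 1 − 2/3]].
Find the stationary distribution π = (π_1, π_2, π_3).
π = (18/133, 100/133, 15/133)

This is a birth-death chain on three states, which satisfies detailed balance: π_1 · P_{12} = π_2 · P_{21} and π_2 · P_{23} = π_3 · P_{32}.
From π_1 · 5/9 = π_2 · 1/10: π_2/π_1 = (5/9)/(1/10) = 50/9.
From π_2 · 1/10 = π_3 · 2/3: π_3/π_2 = (1/10)/(2/3) = 3/20.
Take π_1 proportional to 1; then unnormalized π = (1, 50/9, 5/6). Normalize by dividing by the sum 133/18:
  π = (18/133, 100/133, 15/133).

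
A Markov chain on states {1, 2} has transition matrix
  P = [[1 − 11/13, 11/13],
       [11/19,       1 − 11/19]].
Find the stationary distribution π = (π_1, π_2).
π_1 = 13/32, π_2 = 19/32

Solve πP = π with π_1 + π_2 = 1. From πP = π: π_1 · (1 − 11/13) + π_2 · 11/19 = π_1 ⇒ π_2 · 11/19 = π_1 · 11/13 ⇒ π_2/π_1 = (11/13)/(11/19) = 19/13. Together with π_1 + π_2 = 1:
  π_1 = (11/19)/(11/13 + 11/19) = (11/19)/(352/247) = 13/32,
  π_2 = (11/13)/(11/13 + 11/19) = (11/13)/(352/247) = 19/32.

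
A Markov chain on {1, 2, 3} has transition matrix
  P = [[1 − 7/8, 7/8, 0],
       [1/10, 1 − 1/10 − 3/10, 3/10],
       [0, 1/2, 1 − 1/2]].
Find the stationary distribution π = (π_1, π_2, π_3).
π = (1/15, 7/12, 7/20)

This is a birth-death chain on three states, which satisfies detailed balance: π_1 · P_{12} = π_2 · P_{21} and π_2 · P_{23} = π_3 · P_{32}.
From π_1 · 7/8 = π_2 · 1/10: π_2/π_1 = (7/8)/(1/10) = 35/4.
From π_2 · 3/10 = π_3 · 1/2: π_3/π_2 = (3/10)/(1/2) = 3/5.
Take π_1 proportional to 1; then unnormalized π = (1, 35/4, 21/4). Normalize by dividing by the sum 15:
  π = (1/15, 7/12, 7/20).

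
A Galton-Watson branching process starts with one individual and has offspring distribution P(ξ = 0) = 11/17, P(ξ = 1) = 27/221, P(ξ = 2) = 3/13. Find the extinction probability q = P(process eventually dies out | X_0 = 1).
q = 1

Mean offspring μ = 0·11/17 + 1·27/221 + 2·3/13 = 129/221 ≤ 1. For μ ≤ 1 with offspring not concentrated at 1, the Galton-Watson process goes extinct almost surely, so q = 1.
(Algebraic check: The pgf is f(s) = 11/17 + 27/221·s + 3/13·s². The extinction probability q is the smallest fixed point of f in [0, 1]. Setting s = f(s):
  3/13·s² + (27/221 − 1)·s + 11/17 = 0
  3/13·s² − (11/17 + 3/13)·s + 11/17 = 0
which factors as (s − 1)·(3/13·s − 11/17) = 0, giving roots s = 1 and s = (11/17)/(3/13) = 143/51. Since 143/51 ≥ 1, the smallest root in [0, 1] is s = 1.)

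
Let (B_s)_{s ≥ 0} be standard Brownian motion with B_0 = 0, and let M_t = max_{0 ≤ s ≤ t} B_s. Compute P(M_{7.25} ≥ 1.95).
P(M_{7.25} ≥ 1.95) = 2·P(B_{7.25} ≥ 1.95) = 2(1 − Φ(1.95/√7.25)) ≈ 0.4689

By the reflection principle for Brownian motion, P(M_t ≥ a) = 2 · P(B_t ≥ a) for a ≥ 0. Since B_t ~ N(0, t), P(B_t ≥ 1.95) = 1 − Φ(1.95/√t) = 1 − Φ(1.95/√7.25) = 1 − Φ(0.7242). So
  P(M_{7.25} ≥ 1.95) = 2(1 − Φ(0.7242)) ≈ 0.4689.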